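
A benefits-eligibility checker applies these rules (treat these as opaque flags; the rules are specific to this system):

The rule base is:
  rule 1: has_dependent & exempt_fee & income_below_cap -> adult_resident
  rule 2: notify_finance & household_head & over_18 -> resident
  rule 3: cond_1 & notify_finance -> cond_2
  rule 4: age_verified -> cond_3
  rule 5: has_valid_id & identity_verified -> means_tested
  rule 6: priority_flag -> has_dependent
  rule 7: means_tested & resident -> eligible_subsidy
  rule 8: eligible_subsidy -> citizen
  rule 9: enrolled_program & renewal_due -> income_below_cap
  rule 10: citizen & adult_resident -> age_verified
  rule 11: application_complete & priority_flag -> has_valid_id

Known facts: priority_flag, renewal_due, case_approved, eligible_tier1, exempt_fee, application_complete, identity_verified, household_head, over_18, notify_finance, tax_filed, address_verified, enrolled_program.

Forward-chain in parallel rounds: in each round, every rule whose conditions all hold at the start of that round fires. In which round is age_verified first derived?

5

Round 1: rule 2 [notify_finance & household_head & over_18 -> resident]; rule 6 [priority_flag -> has_dependent]; rule 9 [enrolled_program & renewal_due -> income_below_cap]; rule 11 [application_complete & priority_flag -> has_valid_id]. New: resident, has_dependent, income_below_cap, has_valid_id.
Round 2: rule 1 [has_dependent & exempt_fee & income_below_cap -> adult_resident]; rule 5 [has_valid_id & identity_verified -> means_tested]. New: adult_resident, means_tested.
Round 3: rule 7 [means_tested & resident -> eligible_subsidy]. New: eligible_subsidy.
Round 4: rule 8 [eligible_subsidy -> citizen]. New: citizen.
Round 5: rule 10 [citizen & adult_resident -> age_verified]. New: age_verified.
age_verified first appears in round 5.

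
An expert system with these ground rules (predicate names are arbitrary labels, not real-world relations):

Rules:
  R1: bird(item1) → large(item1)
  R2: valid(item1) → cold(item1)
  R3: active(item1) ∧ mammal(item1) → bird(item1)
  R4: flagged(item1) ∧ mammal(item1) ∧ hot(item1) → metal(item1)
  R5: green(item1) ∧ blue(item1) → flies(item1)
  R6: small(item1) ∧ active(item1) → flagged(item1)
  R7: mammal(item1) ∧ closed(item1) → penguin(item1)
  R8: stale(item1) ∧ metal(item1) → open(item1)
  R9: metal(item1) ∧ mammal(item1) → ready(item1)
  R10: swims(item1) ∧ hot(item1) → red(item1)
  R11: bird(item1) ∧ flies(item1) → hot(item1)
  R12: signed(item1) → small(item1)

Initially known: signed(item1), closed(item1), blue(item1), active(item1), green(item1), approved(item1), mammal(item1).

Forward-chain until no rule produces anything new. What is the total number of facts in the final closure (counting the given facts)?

Round 1 fires R3, R5, R7, R12, giving bird(item1), flies(item1), penguin(item1), small(item1).
Round 2 fires R1, R6, R11, giving large(item1), flagged(item1), hot(item1).
Round 3 fires R4, giving metal(item1).
Round 4 fires R9, giving ready(item1).
Closure: {active(item1), approved(item1), bird(item1), blue(item1), closed(item1), flagged(item1), flies(item1), green(item1), hot(item1), large(item1), mammal(item1), metal(item1), penguin(item1), ready(item1), signed(item1), small(item1)} — 16 facts.

16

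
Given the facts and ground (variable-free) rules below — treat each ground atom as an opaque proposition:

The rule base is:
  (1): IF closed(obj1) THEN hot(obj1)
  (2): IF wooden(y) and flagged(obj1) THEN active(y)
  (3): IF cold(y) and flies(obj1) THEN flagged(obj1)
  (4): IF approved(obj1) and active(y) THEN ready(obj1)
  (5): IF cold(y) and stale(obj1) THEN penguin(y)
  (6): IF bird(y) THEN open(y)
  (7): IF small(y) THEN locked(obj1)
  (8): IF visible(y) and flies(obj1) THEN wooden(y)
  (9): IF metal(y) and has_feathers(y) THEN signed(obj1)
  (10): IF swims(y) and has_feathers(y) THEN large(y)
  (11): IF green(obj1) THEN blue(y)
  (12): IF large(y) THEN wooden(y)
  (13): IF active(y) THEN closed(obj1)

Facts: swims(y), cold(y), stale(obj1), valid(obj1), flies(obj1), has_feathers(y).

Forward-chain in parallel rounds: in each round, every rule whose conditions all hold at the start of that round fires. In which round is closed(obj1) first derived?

Round 1 — (3), (5), (10), derive flagged(obj1), penguin(y), large(y).
Round 2 — (12), derive wooden(y).
Round 3 — (2), derive active(y).
Round 4 — (13), derive closed(obj1).
closed(obj1) first appears in round 4.

4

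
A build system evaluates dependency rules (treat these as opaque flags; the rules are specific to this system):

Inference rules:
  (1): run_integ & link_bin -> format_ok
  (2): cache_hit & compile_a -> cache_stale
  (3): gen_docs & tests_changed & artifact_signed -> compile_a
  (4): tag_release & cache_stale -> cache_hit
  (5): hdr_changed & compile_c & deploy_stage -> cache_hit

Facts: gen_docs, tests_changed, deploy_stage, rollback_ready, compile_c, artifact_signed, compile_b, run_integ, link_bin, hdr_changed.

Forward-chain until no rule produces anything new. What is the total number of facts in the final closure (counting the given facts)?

Round 1: (1) [run_integ & link_bin -> format_ok]; (3) [gen_docs & tests_changed & artifact_signed -> compile_a]; (5) [hdr_changed & compile_c & deploy_stage -> cache_hit]. New: format_ok, compile_a, cache_hit.
Round 2: (2) [cache_hit & compile_a -> cache_stale]. New: cache_stale.
Closure: {artifact_signed, cache_hit, cache_stale, compile_a, compile_b, compile_c, deploy_stage, format_ok, gen_docs, hdr_changed, link_bin, rollback_ready, run_integ, tests_changed} — 14 facts.

14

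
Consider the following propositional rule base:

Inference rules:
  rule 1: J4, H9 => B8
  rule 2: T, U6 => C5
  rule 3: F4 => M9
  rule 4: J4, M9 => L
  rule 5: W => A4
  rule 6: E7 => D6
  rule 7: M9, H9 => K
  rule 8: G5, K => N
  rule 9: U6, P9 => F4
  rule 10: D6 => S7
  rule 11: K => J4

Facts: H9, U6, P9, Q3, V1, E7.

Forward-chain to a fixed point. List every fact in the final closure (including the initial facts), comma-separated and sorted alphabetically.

Round 1 fires rule 6, rule 9, giving D6, F4.
Round 2 fires rule 3, rule 10, giving M9, S7.
Round 3 fires rule 7, giving K.
Round 4 fires rule 11, giving J4.
Round 5 fires rule 1, rule 4, giving B8, L.

B8, D6, E7, F4, H9, J4, K, L, M9, P9, Q3, S7, U6, V1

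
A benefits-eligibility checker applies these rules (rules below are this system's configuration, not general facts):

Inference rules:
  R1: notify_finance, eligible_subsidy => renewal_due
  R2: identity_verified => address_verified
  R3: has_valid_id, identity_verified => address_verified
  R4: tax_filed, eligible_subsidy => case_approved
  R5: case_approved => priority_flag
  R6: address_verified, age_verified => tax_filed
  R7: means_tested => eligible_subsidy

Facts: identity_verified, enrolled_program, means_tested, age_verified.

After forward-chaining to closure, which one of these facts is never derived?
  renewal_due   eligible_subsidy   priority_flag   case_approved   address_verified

Round 1 fires R2, R7, giving address_verified, eligible_subsidy.
Round 2 fires R6, giving tax_filed.
Round 3 fires R4, giving case_approved.
Round 4 fires R5, giving priority_flag.
Derived: priority_flag (round 4), address_verified (round 1), eligible_subsidy (round 1), case_approved (round 3). renewal_due never appears in any round.

renewal_due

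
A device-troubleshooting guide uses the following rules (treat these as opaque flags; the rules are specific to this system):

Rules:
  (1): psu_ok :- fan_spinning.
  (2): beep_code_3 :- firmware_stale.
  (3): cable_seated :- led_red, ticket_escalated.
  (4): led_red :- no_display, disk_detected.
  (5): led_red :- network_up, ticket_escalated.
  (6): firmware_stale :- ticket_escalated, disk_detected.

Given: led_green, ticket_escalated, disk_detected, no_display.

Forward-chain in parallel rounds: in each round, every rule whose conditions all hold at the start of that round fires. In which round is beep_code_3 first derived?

2

Round 1: (4) [led_red :- no_display, disk_detected.]; (6) [firmware_stale :- ticket_escalated, disk_detected.]. Adds led_red, firmware_stale.
Round 2: (2) [beep_code_3 :- firmware_stale.]; (3) [cable_seated :- led_red, ticket_escalated.]. Adds beep_code_3, cable_seated.
beep_code_3 first appears in round 2.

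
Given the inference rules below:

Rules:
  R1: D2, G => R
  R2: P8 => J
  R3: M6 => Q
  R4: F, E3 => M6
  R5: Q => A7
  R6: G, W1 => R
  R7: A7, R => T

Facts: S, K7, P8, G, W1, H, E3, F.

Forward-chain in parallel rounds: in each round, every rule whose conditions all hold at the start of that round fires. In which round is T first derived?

Round 1 — R2, R4, R6, derive J, M6, R.
Round 2 — R3, derive Q.
Round 3 — R5, derive A7.
Round 4 — R7, derive T.
T first appears in round 4.

4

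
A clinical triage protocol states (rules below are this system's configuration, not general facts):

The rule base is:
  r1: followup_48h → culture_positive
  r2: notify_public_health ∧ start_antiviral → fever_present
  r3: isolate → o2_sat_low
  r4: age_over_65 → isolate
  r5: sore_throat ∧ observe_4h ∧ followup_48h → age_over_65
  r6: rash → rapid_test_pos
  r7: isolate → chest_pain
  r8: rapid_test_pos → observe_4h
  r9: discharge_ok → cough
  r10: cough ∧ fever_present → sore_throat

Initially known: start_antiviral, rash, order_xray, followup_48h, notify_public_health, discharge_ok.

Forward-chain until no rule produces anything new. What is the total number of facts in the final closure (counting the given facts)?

16

Round 1: r1 [followup_48h → culture_positive]; r2 [notify_public_health ∧ start_antiviral → fever_present]; r6 [rash → rapid_test_pos]; r9 [discharge_ok → cough]. Adds culture_positive, fever_present, rapid_test_pos, cough.
Round 2: r8 [rapid_test_pos → observe_4h]; r10 [cough ∧ fever_present → sore_throat]. Adds observe_4h, sore_throat.
Round 3: r5 [sore_throat ∧ observe_4h ∧ followup_48h → age_over_65]. Adds age_over_65.
Round 4: r4 [age_over_65 → isolate]. Adds isolate.
Round 5: r3 [isolate → o2_sat_low]; r7 [isolate → chest_pain]. Adds o2_sat_low, chest_pain.
Closure: {age_over_65, chest_pain, cough, culture_positive, discharge_ok, fever_present, followup_48h, isolate, notify_public_health, o2_sat_low, observe_4h, order_xray, rapid_test_pos, rash, sore_throat, start_antiviral} — 16 facts.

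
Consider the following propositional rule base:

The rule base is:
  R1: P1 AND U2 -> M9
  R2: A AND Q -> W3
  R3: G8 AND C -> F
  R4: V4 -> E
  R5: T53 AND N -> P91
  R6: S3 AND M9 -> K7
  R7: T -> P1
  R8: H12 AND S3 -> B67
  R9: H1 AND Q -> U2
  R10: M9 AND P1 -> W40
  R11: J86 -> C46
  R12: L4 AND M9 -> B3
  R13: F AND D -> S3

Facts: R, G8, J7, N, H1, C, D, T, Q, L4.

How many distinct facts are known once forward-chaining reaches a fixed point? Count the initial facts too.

18

[1] R3 [G8 AND C -> F]; R7 [T -> P1]; R9 [H1 AND Q -> U2]. ⇒ new: F, P1, U2.
[2] R1 [P1 AND U2 -> M9]; R13 [F AND D -> S3]. ⇒ new: M9, S3.
[3] R6 [S3 AND M9 -> K7]; R10 [M9 AND P1 -> W40]; R12 [L4 AND M9 -> B3]. ⇒ new: K7, W40, B3.
Closure: {B3, C, D, F, G8, H1, J7, K7, L4, M9, N, P1, Q, R, S3, T, U2, W40} — 18 facts.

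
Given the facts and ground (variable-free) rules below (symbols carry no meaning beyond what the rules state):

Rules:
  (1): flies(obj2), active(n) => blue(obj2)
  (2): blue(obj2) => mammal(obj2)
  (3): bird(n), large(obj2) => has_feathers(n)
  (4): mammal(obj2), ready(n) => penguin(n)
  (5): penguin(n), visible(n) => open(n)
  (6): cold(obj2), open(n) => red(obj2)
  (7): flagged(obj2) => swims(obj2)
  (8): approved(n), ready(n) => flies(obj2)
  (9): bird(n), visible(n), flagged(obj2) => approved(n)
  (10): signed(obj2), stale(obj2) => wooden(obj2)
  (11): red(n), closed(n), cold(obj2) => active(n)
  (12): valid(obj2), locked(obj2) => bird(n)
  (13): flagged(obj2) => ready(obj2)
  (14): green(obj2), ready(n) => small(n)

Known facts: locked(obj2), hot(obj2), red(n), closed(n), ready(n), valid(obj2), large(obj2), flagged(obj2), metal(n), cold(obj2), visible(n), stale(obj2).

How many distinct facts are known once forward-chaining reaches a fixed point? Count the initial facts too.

Round 1 fires (7), (11), (12), (13), giving swims(obj2), active(n), bird(n), ready(obj2).
Round 2 fires (3), (9), giving has_feathers(n), approved(n).
Round 3 fires (8), giving flies(obj2).
Round 4 fires (1), giving blue(obj2).
Round 5 fires (2), giving mammal(obj2).
Round 6 fires (4), giving penguin(n).
Round 7 fires (5), giving open(n).
Round 8 fires (6), giving red(obj2).
Closure: {active(n), approved(n), bird(n), blue(obj2), closed(n), cold(obj2), flagged(obj2), flies(obj2), has_feathers(n), hot(obj2), large(obj2), locked(obj2), mammal(obj2), metal(n), open(n), penguin(n), ready(n), ready(obj2), red(n), red(obj2), stale(obj2), swims(obj2), valid(obj2), visible(n)} — 24 facts.

24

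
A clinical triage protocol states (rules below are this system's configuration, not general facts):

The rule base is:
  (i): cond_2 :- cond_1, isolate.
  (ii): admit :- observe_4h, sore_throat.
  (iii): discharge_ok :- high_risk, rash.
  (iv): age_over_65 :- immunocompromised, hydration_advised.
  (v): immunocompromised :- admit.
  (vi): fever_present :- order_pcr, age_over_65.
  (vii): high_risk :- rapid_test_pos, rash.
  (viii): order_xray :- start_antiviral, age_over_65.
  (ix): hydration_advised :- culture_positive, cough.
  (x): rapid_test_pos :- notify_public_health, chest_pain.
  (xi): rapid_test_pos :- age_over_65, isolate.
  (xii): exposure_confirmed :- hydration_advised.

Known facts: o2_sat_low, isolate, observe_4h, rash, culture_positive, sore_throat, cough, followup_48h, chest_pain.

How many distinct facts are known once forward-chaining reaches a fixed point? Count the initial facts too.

17

Round 1: (ii) [admit :- observe_4h, sore_throat.]; (ix) [hydration_advised :- culture_positive, cough.]. New: admit, hydration_advised.
Round 2: (v) [immunocompromised :- admit.]; (xii) [exposure_confirmed :- hydration_advised.]. New: immunocompromised, exposure_confirmed.
Round 3: (iv) [age_over_65 :- immunocompromised, hydration_advised.]. New: age_over_65.
Round 4: (xi) [rapid_test_pos :- age_over_65, isolate.]. New: rapid_test_pos.
Round 5: (vii) [high_risk :- rapid_test_pos, rash.]. New: high_risk.
Round 6: (iii) [discharge_ok :- high_risk, rash.]. New: discharge_ok.
Closure: {admit, age_over_65, chest_pain, cough, culture_positive, discharge_ok, exposure_confirmed, followup_48h, high_risk, hydration_advised, immunocompromised, isolate, o2_sat_low, observe_4h, rapid_test_pos, rash, sore_throat} — 17 facts.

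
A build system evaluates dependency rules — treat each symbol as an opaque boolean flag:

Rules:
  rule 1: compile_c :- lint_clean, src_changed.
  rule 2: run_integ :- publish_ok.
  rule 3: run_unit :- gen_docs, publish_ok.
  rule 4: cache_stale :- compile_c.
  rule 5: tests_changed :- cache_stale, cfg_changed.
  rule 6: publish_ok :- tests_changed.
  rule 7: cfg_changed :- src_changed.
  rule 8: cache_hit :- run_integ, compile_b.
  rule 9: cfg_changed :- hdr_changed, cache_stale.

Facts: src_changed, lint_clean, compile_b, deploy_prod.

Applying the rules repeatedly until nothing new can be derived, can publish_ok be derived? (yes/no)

yes

Round 1: rule 1 [compile_c :- lint_clean, src_changed.]; rule 7 [cfg_changed :- src_changed.]. Adds compile_c, cfg_changed.
Round 2: rule 4 [cache_stale :- compile_c.]. Adds cache_stale.
Round 3: rule 5 [tests_changed :- cache_stale, cfg_changed.]. Adds tests_changed.
Round 4: rule 6 [publish_ok :- tests_changed.]. Adds publish_ok.
Round 5: rule 2 [run_integ :- publish_ok.]. Adds run_integ.
Round 6: rule 8 [cache_hit :- run_integ, compile_b.]. Adds cache_hit.
publish_ok appears in round 4, so it is derivable.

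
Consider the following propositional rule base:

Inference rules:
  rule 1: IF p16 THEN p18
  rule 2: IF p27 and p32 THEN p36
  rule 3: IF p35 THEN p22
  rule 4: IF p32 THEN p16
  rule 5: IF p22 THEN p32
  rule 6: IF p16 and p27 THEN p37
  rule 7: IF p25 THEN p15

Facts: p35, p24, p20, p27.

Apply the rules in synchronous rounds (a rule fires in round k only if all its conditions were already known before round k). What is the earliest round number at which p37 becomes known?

[1] rule 3 [IF p35 THEN p22]. ⇒ new: p22.
[2] rule 5 [IF p22 THEN p32]. ⇒ new: p32.
[3] rule 2 [IF p27 and p32 THEN p36]; rule 4 [IF p32 THEN p16]. ⇒ new: p36, p16.
[4] rule 1 [IF p16 THEN p18]; rule 6 [IF p16 and p27 THEN p37]. ⇒ new: p18, p37.
p37 first appears in round 4.

4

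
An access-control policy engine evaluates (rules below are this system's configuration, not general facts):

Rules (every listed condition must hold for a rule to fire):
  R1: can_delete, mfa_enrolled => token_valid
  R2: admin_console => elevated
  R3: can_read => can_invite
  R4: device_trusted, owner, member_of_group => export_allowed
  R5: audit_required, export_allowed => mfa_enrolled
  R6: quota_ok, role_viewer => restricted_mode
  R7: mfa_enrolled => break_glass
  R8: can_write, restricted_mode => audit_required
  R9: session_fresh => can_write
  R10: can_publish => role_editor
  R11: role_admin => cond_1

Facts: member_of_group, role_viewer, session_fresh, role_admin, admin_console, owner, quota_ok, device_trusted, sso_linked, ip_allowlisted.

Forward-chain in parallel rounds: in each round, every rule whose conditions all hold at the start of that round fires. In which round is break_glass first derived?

4

Round 1: R2 [admin_console => elevated]; R4 [device_trusted, owner, member_of_group => export_allowed]; R6 [quota_ok, role_viewer => restricted_mode]; R9 [session_fresh => can_write]; R11 [role_admin => cond_1]. New: elevated, export_allowed, restricted_mode, can_write, cond_1.
Round 2: R8 [can_write, restricted_mode => audit_required]. New: audit_required.
Round 3: R5 [audit_required, export_allowed => mfa_enrolled]. New: mfa_enrolled.
Round 4: R7 [mfa_enrolled => break_glass]. New: break_glass.
break_glass first appears in round 4.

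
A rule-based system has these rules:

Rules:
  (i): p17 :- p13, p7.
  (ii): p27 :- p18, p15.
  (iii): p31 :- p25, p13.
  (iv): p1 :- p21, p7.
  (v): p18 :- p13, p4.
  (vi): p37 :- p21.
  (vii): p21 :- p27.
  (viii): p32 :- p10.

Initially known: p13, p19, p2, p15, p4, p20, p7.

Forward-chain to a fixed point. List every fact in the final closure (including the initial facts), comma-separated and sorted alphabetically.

Round 1 fires (i), (v), giving p17, p18.
Round 2 fires (ii), giving p27.
Round 3 fires (vii), giving p21.
Round 4 fires (iv), (vi), giving p1, p37.

p1, p13, p15, p17, p18, p19, p2, p20, p21, p27, p37, p4, p7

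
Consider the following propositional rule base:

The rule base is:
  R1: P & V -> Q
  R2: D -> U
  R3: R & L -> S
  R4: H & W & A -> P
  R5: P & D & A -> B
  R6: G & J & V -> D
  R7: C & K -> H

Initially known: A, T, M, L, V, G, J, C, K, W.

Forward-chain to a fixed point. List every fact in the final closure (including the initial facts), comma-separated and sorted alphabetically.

Round 1 fires R6, R7, giving D, H.
Round 2 fires R2, R4, giving U, P.
Round 3 fires R1, R5, giving Q, B.

A, B, C, D, G, H, J, K, L, M, P, Q, T, U, V, W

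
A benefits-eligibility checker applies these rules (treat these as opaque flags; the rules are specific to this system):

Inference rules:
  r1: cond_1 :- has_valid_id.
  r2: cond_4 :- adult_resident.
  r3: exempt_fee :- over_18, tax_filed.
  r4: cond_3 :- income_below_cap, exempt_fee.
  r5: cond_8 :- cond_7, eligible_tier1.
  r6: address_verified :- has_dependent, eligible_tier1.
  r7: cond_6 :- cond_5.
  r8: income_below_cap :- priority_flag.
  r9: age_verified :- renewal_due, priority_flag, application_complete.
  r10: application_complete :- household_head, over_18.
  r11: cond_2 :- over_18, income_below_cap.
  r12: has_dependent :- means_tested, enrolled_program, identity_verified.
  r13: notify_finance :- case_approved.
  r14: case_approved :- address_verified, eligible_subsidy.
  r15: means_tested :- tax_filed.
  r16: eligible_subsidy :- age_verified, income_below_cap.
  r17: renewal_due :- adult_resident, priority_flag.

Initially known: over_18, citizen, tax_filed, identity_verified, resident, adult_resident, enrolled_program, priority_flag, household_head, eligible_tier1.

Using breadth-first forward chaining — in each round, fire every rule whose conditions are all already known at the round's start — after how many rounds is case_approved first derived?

4

Round 1 fires r2, r3, r8, r10, r15, r17, giving cond_4, exempt_fee, income_below_cap, application_complete, means_tested, renewal_due.
Round 2 fires r4, r9, r11, r12, giving cond_3, age_verified, cond_2, has_dependent.
Round 3 fires r6, r16, giving address_verified, eligible_subsidy.
Round 4 fires r14, giving case_approved.
case_approved first appears in round 4.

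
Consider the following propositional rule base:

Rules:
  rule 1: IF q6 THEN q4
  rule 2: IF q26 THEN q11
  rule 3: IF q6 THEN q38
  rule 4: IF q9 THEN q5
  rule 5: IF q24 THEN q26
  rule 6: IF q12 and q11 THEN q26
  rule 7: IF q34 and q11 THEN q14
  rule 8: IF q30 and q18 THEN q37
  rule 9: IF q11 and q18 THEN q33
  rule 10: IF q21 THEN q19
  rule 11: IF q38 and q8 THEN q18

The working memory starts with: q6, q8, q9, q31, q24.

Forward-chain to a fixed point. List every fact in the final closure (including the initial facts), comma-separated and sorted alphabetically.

q11, q18, q24, q26, q31, q33, q38, q4, q5, q6, q8, q9

Round 1: rule 1 [IF q6 THEN q4]; rule 3 [IF q6 THEN q38]; rule 4 [IF q9 THEN q5]; rule 5 [IF q24 THEN q26]. Adds q4, q38, q5, q26.
Round 2: rule 2 [IF q26 THEN q11]; rule 11 [IF q38 and q8 THEN q18]. Adds q11, q18.
Round 3: rule 9 [IF q11 and q18 THEN q33]. Adds q33.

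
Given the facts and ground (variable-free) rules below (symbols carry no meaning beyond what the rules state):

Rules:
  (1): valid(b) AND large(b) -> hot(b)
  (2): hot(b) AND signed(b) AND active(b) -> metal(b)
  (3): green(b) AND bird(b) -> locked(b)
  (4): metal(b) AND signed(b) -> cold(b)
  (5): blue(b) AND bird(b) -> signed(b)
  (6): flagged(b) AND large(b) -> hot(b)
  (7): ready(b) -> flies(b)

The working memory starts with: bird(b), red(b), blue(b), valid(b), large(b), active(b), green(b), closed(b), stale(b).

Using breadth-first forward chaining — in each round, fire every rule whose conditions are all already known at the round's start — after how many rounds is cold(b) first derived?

Round 1: (1) [valid(b) AND large(b) -> hot(b)]; (3) [green(b) AND bird(b) -> locked(b)]; (5) [blue(b) AND bird(b) -> signed(b)]. New: hot(b), locked(b), signed(b).
Round 2: (2) [hot(b) AND signed(b) AND active(b) -> metal(b)]. New: metal(b).
Round 3: (4) [metal(b) AND signed(b) -> cold(b)]. New: cold(b).
cold(b) first appears in round 3.

3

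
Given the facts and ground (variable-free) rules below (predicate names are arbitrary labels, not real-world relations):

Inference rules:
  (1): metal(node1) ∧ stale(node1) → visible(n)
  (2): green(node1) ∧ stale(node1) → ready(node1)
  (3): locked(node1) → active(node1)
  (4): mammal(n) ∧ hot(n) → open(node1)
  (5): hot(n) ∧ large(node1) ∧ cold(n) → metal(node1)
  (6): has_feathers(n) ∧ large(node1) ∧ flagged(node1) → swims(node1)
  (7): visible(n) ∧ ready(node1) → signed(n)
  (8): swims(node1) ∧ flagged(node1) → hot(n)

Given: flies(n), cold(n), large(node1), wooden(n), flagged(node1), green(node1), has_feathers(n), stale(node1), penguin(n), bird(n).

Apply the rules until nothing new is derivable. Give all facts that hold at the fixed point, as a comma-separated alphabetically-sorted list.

Round 1 — (2), (6), derive ready(node1), swims(node1).
Round 2 — (8), derive hot(n).
Round 3 — (5), derive metal(node1).
Round 4 — (1), derive visible(n).
Round 5 — (7), derive signed(n).

bird(n), cold(n), flagged(node1), flies(n), green(node1), has_feathers(n), hot(n), large(node1), metal(node1), penguin(n), ready(node1), signed(n), stale(node1), swims(node1), visible(n), wooden(n)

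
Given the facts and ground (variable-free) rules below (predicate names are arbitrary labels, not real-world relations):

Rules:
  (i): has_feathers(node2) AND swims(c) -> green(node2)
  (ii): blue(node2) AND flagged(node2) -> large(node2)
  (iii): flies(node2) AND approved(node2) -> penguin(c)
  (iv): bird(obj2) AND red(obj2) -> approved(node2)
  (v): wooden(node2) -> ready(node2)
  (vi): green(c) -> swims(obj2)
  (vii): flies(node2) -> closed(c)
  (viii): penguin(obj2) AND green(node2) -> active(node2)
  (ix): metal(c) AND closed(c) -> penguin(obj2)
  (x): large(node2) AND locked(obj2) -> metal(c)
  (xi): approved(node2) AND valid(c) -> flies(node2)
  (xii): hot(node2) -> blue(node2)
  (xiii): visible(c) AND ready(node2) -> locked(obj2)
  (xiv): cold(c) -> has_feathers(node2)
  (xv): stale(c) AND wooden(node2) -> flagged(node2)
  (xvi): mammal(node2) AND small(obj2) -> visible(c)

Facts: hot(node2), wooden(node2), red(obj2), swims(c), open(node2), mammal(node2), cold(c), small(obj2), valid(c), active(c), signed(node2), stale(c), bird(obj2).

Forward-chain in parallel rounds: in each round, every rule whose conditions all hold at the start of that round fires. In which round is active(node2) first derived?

5

Round 1: (iv) [bird(obj2) AND red(obj2) -> approved(node2)]; (v) [wooden(node2) -> ready(node2)]; (xii) [hot(node2) -> blue(node2)]; (xiv) [cold(c) -> has_feathers(node2)]; (xv) [stale(c) AND wooden(node2) -> flagged(node2)]; (xvi) [mammal(node2) AND small(obj2) -> visible(c)]. New: approved(node2), ready(node2), blue(node2), has_feathers(node2), flagged(node2), visible(c).
Round 2: (i) [has_feathers(node2) AND swims(c) -> green(node2)]; (ii) [blue(node2) AND flagged(node2) -> large(node2)]; (xi) [approved(node2) AND valid(c) -> flies(node2)]; (xiii) [visible(c) AND ready(node2) -> locked(obj2)]. New: green(node2), large(node2), flies(node2), locked(obj2).
Round 3: (iii) [flies(node2) AND approved(node2) -> penguin(c)]; (vii) [flies(node2) -> closed(c)]; (x) [large(node2) AND locked(obj2) -> metal(c)]. New: penguin(c), closed(c), metal(c).
Round 4: (ix) [metal(c) AND closed(c) -> penguin(obj2)]. New: penguin(obj2).
Round 5: (viii) [penguin(obj2) AND green(node2) -> active(node2)]. New: active(node2).
active(node2) first appears in round 5.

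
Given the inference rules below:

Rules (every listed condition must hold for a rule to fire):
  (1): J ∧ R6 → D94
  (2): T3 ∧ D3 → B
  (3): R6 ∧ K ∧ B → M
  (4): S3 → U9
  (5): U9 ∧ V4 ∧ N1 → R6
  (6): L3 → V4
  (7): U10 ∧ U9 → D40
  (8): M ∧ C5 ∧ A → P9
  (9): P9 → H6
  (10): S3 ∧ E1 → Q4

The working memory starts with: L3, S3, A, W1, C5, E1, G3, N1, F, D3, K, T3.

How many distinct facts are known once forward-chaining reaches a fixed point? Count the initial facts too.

[1] (2) [T3 ∧ D3 → B]; (4) [S3 → U9]; (6) [L3 → V4]; (10) [S3 ∧ E1 → Q4]. ⇒ new: B, U9, V4, Q4.
[2] (5) [U9 ∧ V4 ∧ N1 → R6]. ⇒ new: R6.
[3] (3) [R6 ∧ K ∧ B → M]. ⇒ new: M.
[4] (8) [M ∧ C5 ∧ A → P9]. ⇒ new: P9.
[5] (9) [P9 → H6]. ⇒ new: H6.
Closure: {A, B, C5, D3, E1, F, G3, H6, K, L3, M, N1, P9, Q4, R6, S3, T3, U9, V4, W1} — 20 facts.

20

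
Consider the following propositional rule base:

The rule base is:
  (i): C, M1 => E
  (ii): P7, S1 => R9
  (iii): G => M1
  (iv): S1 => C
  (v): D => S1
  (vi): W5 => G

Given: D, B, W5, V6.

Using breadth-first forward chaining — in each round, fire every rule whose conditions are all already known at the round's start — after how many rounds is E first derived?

3

Round 1 fires (v), (vi), giving S1, G.
Round 2 fires (iii), (iv), giving M1, C.
Round 3 fires (i), giving E.
E first appears in round 3.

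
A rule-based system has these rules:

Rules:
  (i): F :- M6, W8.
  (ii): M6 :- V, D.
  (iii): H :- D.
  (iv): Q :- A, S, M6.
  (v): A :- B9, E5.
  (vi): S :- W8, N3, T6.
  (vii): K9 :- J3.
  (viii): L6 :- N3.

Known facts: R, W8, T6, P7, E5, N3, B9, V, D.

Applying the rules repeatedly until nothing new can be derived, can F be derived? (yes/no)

yes

Round 1: (ii) [M6 :- V, D.]; (iii) [H :- D.]; (v) [A :- B9, E5.]; (vi) [S :- W8, N3, T6.]; (viii) [L6 :- N3.]. Adds M6, H, A, S, L6.
Round 2: (i) [F :- M6, W8.]; (iv) [Q :- A, S, M6.]. Adds F, Q.
F appears in round 2, so it is derivable.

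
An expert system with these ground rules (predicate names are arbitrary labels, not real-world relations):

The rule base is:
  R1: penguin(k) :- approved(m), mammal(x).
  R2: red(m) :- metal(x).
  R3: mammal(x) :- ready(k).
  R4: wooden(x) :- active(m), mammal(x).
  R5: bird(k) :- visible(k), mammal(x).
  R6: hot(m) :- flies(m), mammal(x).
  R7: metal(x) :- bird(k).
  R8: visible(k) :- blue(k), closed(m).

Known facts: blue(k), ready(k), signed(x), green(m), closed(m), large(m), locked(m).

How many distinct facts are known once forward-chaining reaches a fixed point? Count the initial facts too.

12

Round 1 — R3, R8, derive mammal(x), visible(k).
Round 2 — R5, derive bird(k).
Round 3 — R7, derive metal(x).
Round 4 — R2, derive red(m).
Closure: {bird(k), blue(k), closed(m), green(m), large(m), locked(m), mammal(x), metal(x), ready(k), red(m), signed(x), visible(k)} — 12 facts.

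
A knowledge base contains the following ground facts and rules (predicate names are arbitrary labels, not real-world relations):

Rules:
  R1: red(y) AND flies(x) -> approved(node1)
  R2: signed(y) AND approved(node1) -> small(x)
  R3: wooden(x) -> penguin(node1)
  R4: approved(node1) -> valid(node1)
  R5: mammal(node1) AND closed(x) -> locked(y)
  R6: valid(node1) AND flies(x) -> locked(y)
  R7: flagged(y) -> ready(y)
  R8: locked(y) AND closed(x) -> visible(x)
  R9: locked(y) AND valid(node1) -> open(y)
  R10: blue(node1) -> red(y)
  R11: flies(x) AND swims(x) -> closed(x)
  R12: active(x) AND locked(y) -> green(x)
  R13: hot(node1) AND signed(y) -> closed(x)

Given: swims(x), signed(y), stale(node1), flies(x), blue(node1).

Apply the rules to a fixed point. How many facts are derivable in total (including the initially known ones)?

Round 1: R10 [blue(node1) -> red(y)]; R11 [flies(x) AND swims(x) -> closed(x)]. Adds red(y), closed(x).
Round 2: R1 [red(y) AND flies(x) -> approved(node1)]. Adds approved(node1).
Round 3: R2 [signed(y) AND approved(node1) -> small(x)]; R4 [approved(node1) -> valid(node1)]. Adds small(x), valid(node1).
Round 4: R6 [valid(node1) AND flies(x) -> locked(y)]. Adds locked(y).
Round 5: R8 [locked(y) AND closed(x) -> visible(x)]; R9 [locked(y) AND valid(node1) -> open(y)]. Adds visible(x), open(y).
Closure: {approved(node1), blue(node1), closed(x), flies(x), locked(y), open(y), red(y), signed(y), small(x), stale(node1), swims(x), valid(node1), visible(x)} — 13 facts.

13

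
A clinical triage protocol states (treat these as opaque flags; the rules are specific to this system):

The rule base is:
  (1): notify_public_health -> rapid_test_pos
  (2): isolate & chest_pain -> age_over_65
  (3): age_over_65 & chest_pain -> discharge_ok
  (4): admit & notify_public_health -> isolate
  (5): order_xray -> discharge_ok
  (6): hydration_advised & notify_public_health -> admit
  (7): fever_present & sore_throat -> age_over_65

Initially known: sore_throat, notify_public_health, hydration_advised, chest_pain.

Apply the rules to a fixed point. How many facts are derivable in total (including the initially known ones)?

9

[1] (1) [notify_public_health -> rapid_test_pos]; (6) [hydration_advised & notify_public_health -> admit]. ⇒ new: rapid_test_pos, admit.
[2] (4) [admit & notify_public_health -> isolate]. ⇒ new: isolate.
[3] (2) [isolate & chest_pain -> age_over_65]. ⇒ new: age_over_65.
[4] (3) [age_over_65 & chest_pain -> discharge_ok]. ⇒ new: discharge_ok.
Closure: {admit, age_over_65, chest_pain, discharge_ok, hydration_advised, isolate, notify_public_health, rapid_test_pos, sore_throat} — 9 facts.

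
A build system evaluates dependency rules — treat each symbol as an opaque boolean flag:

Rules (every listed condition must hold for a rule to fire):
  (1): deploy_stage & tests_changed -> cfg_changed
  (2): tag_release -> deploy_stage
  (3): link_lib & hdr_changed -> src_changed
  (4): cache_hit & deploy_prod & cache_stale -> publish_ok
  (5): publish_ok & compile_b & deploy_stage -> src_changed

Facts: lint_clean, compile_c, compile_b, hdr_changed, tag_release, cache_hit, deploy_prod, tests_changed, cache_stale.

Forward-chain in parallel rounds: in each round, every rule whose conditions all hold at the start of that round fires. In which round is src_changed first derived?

[1] (2) [tag_release -> deploy_stage]; (4) [cache_hit & deploy_prod & cache_stale -> publish_ok]. ⇒ new: deploy_stage, publish_ok.
[2] (1) [deploy_stage & tests_changed -> cfg_changed]; (5) [publish_ok & compile_b & deploy_stage -> src_changed]. ⇒ new: cfg_changed, src_changed.
src_changed first appears in round 2.

2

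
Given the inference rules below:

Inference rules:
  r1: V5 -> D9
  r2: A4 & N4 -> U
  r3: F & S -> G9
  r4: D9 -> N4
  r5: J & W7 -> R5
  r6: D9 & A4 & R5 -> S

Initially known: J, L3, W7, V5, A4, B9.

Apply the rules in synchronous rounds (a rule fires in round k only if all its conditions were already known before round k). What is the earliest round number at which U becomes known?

[1] r1 [V5 -> D9]; r5 [J & W7 -> R5]. ⇒ new: D9, R5.
[2] r4 [D9 -> N4]; r6 [D9 & A4 & R5 -> S]. ⇒ new: N4, S.
[3] r2 [A4 & N4 -> U]. ⇒ new: U.
U first appears in round 3.

3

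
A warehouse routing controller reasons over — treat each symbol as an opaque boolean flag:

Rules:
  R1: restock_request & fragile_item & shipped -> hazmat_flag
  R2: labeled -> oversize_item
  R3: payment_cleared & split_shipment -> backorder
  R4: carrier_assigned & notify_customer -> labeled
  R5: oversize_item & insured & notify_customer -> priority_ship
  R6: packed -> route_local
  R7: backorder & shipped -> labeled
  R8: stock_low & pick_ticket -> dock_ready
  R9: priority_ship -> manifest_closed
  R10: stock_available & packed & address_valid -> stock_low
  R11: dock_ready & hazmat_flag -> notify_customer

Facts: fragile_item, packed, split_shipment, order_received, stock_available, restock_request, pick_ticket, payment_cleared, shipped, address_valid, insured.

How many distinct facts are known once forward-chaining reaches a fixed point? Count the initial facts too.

[1] R1 [restock_request & fragile_item & shipped -> hazmat_flag]; R3 [payment_cleared & split_shipment -> backorder]; R6 [packed -> route_local]; R10 [stock_available & packed & address_valid -> stock_low]. ⇒ new: hazmat_flag, backorder, route_local, stock_low.
[2] R7 [backorder & shipped -> labeled]; R8 [stock_low & pick_ticket -> dock_ready]. ⇒ new: labeled, dock_ready.
[3] R2 [labeled -> oversize_item]; R11 [dock_ready & hazmat_flag -> notify_customer]. ⇒ new: oversize_item, notify_customer.
[4] R5 [oversize_item & insured & notify_customer -> priority_ship]. ⇒ new: priority_ship.
[5] R9 [priority_ship -> manifest_closed]. ⇒ new: manifest_closed.
Closure: {address_valid, backorder, dock_ready, fragile_item, hazmat_flag, insured, labeled, manifest_closed, notify_customer, order_received, oversize_item, packed, payment_cleared, pick_ticket, priority_ship, restock_request, route_local, shipped, split_shipment, stock_available, stock_low} — 21 facts.

21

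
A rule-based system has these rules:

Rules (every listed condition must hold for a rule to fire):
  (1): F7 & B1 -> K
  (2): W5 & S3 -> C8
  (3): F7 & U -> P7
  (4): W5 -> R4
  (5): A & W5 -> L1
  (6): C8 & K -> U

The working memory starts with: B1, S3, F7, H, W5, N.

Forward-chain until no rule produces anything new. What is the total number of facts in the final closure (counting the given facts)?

Round 1 — (1), (2), (4), derive K, C8, R4.
Round 2 — (6), derive U.
Round 3 — (3), derive P7.
Closure: {B1, C8, F7, H, K, N, P7, R4, S3, U, W5} — 11 facts.

11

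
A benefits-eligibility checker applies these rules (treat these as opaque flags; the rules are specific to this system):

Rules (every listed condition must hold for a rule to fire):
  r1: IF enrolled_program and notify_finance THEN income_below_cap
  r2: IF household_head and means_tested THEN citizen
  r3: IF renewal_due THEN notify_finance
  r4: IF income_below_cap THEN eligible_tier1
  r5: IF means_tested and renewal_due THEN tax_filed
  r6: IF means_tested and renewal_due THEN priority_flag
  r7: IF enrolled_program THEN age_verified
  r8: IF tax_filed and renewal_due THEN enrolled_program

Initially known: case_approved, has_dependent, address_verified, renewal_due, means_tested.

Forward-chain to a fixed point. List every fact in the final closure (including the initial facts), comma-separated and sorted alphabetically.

Round 1: r3 [IF renewal_due THEN notify_finance]; r5 [IF means_tested and renewal_due THEN tax_filed]; r6 [IF means_tested and renewal_due THEN priority_flag]. New: notify_finance, tax_filed, priority_flag.
Round 2: r8 [IF tax_filed and renewal_due THEN enrolled_program]. New: enrolled_program.
Round 3: r1 [IF enrolled_program and notify_finance THEN income_below_cap]; r7 [IF enrolled_program THEN age_verified]. New: income_below_cap, age_verified.
Round 4: r4 [IF income_below_cap THEN eligible_tier1]. New: eligible_tier1.

address_verified, age_verified, case_approved, eligible_tier1, enrolled_program, has_dependent, income_below_cap, means_tested, notify_finance, priority_flag, renewal_due, tax_filed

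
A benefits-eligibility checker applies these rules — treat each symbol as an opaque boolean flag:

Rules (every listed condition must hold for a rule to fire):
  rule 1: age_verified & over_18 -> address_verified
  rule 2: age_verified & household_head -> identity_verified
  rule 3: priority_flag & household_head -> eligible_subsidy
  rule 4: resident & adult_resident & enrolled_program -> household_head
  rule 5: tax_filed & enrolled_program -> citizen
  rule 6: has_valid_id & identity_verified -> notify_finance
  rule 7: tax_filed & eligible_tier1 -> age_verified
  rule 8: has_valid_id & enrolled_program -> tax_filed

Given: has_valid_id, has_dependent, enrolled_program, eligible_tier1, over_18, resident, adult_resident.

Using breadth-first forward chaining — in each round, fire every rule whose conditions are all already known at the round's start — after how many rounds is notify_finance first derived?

Round 1: rule 4 [resident & adult_resident & enrolled_program -> household_head]; rule 8 [has_valid_id & enrolled_program -> tax_filed]. New: household_head, tax_filed.
Round 2: rule 5 [tax_filed & enrolled_program -> citizen]; rule 7 [tax_filed & eligible_tier1 -> age_verified]. New: citizen, age_verified.
Round 3: rule 1 [age_verified & over_18 -> address_verified]; rule 2 [age_verified & household_head -> identity_verified]. New: address_verified, identity_verified.
Round 4: rule 6 [has_valid_id & identity_verified -> notify_finance]. New: notify_finance.
notify_finance first appears in round 4.

4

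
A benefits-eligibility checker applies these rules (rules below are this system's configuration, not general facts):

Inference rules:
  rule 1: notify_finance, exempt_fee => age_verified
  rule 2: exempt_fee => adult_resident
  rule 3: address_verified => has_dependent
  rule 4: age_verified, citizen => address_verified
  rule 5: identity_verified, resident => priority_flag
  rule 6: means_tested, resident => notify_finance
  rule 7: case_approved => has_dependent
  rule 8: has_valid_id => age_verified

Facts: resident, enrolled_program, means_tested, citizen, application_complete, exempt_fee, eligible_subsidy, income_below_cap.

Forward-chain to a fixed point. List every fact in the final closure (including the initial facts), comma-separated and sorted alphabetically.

Round 1 — rule 2, rule 6, derive adult_resident, notify_finance.
Round 2 — rule 1, derive age_verified.
Round 3 — rule 4, derive address_verified.
Round 4 — rule 3, derive has_dependent.

address_verified, adult_resident, age_verified, application_complete, citizen, eligible_subsidy, enrolled_program, exempt_fee, has_dependent, income_below_cap, means_tested, notify_finance, resident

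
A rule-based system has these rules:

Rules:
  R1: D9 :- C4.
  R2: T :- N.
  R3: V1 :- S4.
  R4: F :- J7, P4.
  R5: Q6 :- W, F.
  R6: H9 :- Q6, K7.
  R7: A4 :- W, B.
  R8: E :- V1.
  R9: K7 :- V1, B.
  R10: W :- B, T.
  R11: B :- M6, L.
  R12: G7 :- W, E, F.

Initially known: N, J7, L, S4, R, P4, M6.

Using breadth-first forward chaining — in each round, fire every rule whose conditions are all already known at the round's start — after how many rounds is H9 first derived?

Round 1: R2 [T :- N.]; R3 [V1 :- S4.]; R4 [F :- J7, P4.]; R11 [B :- M6, L.]. New: T, V1, F, B.
Round 2: R8 [E :- V1.]; R9 [K7 :- V1, B.]; R10 [W :- B, T.]. New: E, K7, W.
Round 3: R5 [Q6 :- W, F.]; R7 [A4 :- W, B.]; R12 [G7 :- W, E, F.]. New: Q6, A4, G7.
Round 4: R6 [H9 :- Q6, K7.]. New: H9.
H9 first appears in round 4.

4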